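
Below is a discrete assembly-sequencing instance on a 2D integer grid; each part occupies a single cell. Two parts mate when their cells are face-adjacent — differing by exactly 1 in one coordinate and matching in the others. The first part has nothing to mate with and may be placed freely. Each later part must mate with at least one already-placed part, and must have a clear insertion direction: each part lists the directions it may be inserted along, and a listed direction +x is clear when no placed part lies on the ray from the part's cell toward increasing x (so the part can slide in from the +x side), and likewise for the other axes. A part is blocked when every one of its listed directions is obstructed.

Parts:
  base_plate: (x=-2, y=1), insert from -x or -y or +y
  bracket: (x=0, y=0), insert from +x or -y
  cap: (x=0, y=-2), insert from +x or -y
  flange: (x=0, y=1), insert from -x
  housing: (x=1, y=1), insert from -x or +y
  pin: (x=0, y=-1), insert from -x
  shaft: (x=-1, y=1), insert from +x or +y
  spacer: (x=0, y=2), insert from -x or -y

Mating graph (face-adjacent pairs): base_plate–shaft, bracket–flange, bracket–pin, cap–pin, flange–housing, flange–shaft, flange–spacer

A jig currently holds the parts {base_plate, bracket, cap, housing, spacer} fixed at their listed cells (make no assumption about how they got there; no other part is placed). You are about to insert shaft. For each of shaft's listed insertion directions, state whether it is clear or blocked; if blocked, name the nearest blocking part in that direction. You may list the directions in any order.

+x: blocked by housing; +y: clear

+x: nearest on ray is housing@(1, 1) ⇒ blocked
+y: ray from shaft(-1, 1) has no placed part ⇒ clear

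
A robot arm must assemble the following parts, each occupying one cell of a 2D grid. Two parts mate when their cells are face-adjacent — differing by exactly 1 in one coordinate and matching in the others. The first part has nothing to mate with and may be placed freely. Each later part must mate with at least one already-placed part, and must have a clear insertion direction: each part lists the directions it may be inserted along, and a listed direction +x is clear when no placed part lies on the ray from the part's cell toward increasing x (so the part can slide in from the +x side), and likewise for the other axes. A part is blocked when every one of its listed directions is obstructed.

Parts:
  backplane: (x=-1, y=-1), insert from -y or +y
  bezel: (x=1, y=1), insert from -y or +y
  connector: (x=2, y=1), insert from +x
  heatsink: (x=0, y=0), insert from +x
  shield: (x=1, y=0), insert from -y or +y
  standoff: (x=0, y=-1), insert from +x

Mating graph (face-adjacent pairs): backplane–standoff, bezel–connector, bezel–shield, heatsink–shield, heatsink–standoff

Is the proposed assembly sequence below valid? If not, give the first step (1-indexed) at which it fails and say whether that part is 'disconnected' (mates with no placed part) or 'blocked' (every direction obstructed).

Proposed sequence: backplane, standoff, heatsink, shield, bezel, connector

1. backplane@(-1, -1) [-y clear] — {backplane}
2. standoff@(0, -1) [+x clear] — {backplane, standoff}
3. heatsink@(0, 0) [+x clear] — {backplane, heatsink, standoff}
4. shield@(1, 0) [-y clear] — {backplane, heatsink, shield, standoff}
5. bezel@(1, 1) [+y clear] — {backplane, bezel, heatsink, shield, standoff}
6. connector@(2, 1) [+x clear] — {backplane, bezel, connector, heatsink, shield, standoff}

Valid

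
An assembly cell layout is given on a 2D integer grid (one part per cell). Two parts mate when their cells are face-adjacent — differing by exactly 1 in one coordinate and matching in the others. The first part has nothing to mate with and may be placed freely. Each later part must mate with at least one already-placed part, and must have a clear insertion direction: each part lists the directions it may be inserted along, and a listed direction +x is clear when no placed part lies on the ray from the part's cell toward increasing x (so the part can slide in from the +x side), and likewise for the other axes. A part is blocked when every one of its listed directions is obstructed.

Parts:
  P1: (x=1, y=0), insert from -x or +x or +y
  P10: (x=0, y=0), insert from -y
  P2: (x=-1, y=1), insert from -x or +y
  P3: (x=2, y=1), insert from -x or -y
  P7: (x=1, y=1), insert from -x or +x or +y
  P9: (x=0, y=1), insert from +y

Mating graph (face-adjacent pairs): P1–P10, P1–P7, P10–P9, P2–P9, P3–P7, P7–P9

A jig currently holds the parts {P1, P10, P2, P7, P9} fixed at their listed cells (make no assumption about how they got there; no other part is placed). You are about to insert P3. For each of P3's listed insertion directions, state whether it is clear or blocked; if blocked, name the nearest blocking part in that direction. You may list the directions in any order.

-x: nearest on ray is P7@(1, 1) ⇒ blocked
-y: ray from P3(2, 1) has no placed part ⇒ clear

-x: blocked by P7; -y: clear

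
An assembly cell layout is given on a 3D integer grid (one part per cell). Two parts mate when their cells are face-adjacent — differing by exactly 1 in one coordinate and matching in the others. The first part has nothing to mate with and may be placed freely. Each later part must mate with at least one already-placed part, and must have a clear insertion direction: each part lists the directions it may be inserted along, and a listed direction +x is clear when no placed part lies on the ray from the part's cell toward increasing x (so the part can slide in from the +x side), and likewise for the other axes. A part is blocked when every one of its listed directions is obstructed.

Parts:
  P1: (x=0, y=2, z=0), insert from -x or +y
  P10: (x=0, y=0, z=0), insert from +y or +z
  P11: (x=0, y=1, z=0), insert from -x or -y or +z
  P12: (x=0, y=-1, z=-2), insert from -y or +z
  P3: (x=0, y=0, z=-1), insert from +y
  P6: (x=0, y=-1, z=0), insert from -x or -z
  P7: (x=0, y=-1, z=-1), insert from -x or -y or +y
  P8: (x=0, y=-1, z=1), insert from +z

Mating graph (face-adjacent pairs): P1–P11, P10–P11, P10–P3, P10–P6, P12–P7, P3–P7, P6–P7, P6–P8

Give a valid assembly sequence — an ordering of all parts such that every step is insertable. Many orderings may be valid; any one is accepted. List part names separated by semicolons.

P10; P11; P1; P3; P7; P12; P6; P8

1. P10@(0, 0, 0) [+y clear] — {P10}
2. P11@(0, 1, 0) [-x clear] — {P10, P11}
3. P1@(0, 2, 0) [-x clear] — {P1, P10, P11}
4. P3@(0, 0, -1) [+y clear] — {P1, P10, P11, P3}
5. P7@(0, -1, -1) [-x clear] — {P1, P10, P11, P3, P7}
6. P12@(0, -1, -2) [-y clear] — {P1, P10, P11, P12, P3, P7}
7. P6@(0, -1, 0) [-x clear] — {P1, P10, P11, P12, P3, P6, P7}
8. P8@(0, -1, 1) [+z clear] — {P1, P10, P11, P12, P3, P6, P7, P8}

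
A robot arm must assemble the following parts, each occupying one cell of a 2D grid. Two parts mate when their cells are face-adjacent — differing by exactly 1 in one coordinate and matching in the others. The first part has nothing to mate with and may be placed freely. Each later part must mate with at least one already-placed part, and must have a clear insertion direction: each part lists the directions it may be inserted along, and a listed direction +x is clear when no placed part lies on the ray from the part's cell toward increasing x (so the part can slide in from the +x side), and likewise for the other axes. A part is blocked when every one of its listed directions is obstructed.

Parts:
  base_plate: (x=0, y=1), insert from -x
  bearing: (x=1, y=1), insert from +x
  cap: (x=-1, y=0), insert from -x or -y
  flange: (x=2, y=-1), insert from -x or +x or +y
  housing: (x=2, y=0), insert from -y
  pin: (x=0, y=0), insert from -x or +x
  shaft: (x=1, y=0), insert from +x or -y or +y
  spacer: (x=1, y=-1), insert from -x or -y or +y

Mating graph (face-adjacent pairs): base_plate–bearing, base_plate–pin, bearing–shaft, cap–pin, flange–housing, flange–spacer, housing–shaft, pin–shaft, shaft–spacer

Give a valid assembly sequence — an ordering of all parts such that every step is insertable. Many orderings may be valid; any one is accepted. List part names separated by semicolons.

1. spacer@(1, -1) [-x clear] — {spacer}
2. shaft@(1, 0) [+x clear] — {shaft, spacer}
3. pin@(0, 0) [-x clear] — {pin, shaft, spacer}
4. base_plate@(0, 1) [-x clear] — {base_plate, pin, shaft, spacer}
5. cap@(-1, 0) [-x clear] — {base_plate, cap, pin, shaft, spacer}
6. bearing@(1, 1) [+x clear] — {base_plate, bearing, cap, pin, shaft, spacer}
7. housing@(2, 0) [-y clear] — {base_plate, bearing, cap, housing, pin, shaft, spacer}
8. flange@(2, -1) [+x clear] — {base_plate, bearing, cap, flange, housing, pin, shaft, spacer}

spacer; shaft; pin; base_plate; cap; bearing; housing; flange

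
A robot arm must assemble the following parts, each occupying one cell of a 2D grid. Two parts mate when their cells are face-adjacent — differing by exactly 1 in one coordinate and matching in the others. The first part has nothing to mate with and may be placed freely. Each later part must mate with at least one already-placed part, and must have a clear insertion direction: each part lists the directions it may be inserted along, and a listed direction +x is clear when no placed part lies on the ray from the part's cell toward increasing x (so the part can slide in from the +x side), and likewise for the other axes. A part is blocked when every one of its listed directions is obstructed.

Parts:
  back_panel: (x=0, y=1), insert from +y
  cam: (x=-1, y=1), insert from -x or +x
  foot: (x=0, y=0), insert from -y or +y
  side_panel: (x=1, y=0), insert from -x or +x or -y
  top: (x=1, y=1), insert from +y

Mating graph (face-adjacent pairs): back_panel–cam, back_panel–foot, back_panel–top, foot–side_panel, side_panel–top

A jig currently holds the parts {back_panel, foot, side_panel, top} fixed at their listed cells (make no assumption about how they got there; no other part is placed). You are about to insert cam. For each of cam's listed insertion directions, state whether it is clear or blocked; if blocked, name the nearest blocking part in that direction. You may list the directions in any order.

-x: ray from cam(-1, 1) has no placed part ⇒ clear
+x: nearest on ray is back_panel@(0, 1) ⇒ blocked

+x: blocked by back_panel; -x: clear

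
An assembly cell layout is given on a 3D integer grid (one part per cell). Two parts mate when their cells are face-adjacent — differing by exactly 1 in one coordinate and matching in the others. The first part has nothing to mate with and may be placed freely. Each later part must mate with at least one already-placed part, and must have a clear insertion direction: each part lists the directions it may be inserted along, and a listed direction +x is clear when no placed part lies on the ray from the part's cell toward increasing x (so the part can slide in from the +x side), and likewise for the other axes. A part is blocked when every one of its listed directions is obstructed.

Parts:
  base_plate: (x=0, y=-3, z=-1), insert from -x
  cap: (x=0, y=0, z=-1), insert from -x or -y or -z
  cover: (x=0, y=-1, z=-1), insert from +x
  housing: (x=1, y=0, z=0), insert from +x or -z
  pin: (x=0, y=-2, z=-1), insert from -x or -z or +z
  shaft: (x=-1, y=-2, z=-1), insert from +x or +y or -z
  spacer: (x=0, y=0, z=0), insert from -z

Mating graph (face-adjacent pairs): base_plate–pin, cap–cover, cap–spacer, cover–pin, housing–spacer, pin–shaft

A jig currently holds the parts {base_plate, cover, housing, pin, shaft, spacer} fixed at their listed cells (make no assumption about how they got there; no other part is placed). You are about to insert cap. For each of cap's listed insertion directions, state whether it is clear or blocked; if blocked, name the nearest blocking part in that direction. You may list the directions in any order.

-x: clear; -y: blocked by cover; -z: clear

-x: ray from cap(0, 0, -1) has no placed part ⇒ clear
-y: nearest on ray is cover@(0, -1, -1) ⇒ blocked
-z: ray from cap(0, 0, -1) has no placed part ⇒ clear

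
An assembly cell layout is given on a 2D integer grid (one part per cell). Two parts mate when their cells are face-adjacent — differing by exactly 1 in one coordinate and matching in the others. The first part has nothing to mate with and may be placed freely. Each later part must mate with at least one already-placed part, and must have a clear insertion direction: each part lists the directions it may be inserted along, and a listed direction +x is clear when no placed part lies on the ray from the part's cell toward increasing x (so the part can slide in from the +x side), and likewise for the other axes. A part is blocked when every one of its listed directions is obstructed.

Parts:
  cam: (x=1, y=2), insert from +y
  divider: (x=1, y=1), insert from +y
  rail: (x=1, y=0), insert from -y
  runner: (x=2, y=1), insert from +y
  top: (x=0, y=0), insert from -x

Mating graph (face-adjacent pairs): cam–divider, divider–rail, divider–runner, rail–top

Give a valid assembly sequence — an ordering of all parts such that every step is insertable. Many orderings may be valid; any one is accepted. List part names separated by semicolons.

1. runner@(2, 1) [+y clear] — {runner}
2. divider@(1, 1) [+y clear] — {divider, runner}
3. cam@(1, 2) [+y clear] — {cam, divider, runner}
4. rail@(1, 0) [-y clear] — {cam, divider, rail, runner}
5. top@(0, 0) [-x clear] — {cam, divider, rail, runner, top}

runner; divider; cam; rail; top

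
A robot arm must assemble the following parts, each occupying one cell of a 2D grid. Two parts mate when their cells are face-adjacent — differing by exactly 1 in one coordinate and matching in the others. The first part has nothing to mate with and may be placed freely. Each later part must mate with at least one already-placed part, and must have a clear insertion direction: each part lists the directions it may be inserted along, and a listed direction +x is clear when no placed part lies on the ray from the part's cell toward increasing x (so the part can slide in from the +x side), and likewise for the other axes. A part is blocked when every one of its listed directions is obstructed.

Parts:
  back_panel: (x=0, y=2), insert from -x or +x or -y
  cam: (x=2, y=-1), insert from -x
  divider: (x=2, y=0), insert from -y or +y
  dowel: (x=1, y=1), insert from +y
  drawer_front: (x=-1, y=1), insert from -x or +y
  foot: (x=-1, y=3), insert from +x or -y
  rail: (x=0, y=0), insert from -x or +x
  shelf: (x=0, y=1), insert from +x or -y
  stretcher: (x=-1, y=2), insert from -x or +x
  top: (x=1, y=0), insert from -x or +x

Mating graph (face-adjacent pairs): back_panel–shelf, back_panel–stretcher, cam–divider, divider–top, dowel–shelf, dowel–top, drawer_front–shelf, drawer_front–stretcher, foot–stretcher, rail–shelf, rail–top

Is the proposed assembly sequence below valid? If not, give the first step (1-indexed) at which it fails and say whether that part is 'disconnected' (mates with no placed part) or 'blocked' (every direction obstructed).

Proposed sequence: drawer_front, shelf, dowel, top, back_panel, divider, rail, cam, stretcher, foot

1. drawer_front@(-1, 1) [-x clear] — {drawer_front}
2. shelf@(0, 1) [+x clear] — {drawer_front, shelf}
3. dowel@(1, 1) [+y clear] — {dowel, drawer_front, shelf}
4. top@(1, 0) [-x clear] — {dowel, drawer_front, shelf, top}
5. back_panel@(0, 2) [-x clear] — {back_panel, dowel, drawer_front, shelf, top}
6. divider@(2, 0) [-y clear] — {back_panel, divider, dowel, drawer_front, shelf, top}
7. rail@(0, 0) [-x clear] — {back_panel, divider, dowel, drawer_front, rail, shelf, top}
8. cam@(2, -1) [-x clear] — {back_panel, cam, divider, dowel, drawer_front, rail, shelf, top}
9. stretcher@(-1, 2) [-x clear] — {back_panel, cam, divider, dowel, drawer_front, rail, shelf, stretcher, top}
10. foot@(-1, 3) [+x clear] — {back_panel, cam, divider, dowel, drawer_front, foot, rail, shelf, stretcher, top}

Valid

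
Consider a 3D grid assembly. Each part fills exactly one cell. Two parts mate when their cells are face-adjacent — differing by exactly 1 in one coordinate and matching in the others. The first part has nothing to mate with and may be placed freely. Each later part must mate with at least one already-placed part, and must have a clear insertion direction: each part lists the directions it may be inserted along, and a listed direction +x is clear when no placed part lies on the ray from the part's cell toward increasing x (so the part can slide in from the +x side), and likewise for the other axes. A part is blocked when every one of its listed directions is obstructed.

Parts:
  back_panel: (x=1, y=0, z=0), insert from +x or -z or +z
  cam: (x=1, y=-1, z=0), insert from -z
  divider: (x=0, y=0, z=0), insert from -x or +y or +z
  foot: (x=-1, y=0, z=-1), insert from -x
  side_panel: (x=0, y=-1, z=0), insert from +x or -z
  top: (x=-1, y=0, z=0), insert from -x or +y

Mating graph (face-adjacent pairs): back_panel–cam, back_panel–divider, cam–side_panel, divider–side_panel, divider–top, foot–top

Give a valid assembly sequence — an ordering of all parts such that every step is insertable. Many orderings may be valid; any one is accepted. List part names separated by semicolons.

back_panel; cam; side_panel; divider; top; foot

1. back_panel@(1, 0, 0) [+x clear] — {back_panel}
2. cam@(1, -1, 0) [-z clear] — {back_panel, cam}
3. side_panel@(0, -1, 0) [-z clear] — {back_panel, cam, side_panel}
4. divider@(0, 0, 0) [-x clear] — {back_panel, cam, divider, side_panel}
5. top@(-1, 0, 0) [-x clear] — {back_panel, cam, divider, side_panel, top}
6. foot@(-1, 0, -1) [-x clear] — {back_panel, cam, divider, foot, side_panel, top}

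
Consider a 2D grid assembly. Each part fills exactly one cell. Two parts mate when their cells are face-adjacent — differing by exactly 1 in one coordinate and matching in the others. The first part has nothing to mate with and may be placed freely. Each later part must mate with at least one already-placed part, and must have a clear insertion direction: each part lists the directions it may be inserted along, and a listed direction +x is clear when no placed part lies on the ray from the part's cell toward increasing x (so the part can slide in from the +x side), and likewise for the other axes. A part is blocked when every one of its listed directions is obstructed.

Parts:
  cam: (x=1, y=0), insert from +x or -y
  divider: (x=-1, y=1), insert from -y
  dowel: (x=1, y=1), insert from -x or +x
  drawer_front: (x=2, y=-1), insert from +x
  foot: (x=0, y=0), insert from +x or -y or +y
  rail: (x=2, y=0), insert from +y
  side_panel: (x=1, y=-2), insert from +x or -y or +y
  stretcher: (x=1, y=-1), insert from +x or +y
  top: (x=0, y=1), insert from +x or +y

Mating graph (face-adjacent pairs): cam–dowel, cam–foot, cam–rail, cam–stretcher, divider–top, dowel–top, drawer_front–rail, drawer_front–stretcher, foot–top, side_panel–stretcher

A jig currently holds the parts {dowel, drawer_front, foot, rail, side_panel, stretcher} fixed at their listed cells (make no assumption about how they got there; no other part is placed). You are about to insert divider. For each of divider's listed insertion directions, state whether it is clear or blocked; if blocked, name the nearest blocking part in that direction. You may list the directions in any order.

-y: clear

-y: ray from divider(-1, 1) has no placed part ⇒ clear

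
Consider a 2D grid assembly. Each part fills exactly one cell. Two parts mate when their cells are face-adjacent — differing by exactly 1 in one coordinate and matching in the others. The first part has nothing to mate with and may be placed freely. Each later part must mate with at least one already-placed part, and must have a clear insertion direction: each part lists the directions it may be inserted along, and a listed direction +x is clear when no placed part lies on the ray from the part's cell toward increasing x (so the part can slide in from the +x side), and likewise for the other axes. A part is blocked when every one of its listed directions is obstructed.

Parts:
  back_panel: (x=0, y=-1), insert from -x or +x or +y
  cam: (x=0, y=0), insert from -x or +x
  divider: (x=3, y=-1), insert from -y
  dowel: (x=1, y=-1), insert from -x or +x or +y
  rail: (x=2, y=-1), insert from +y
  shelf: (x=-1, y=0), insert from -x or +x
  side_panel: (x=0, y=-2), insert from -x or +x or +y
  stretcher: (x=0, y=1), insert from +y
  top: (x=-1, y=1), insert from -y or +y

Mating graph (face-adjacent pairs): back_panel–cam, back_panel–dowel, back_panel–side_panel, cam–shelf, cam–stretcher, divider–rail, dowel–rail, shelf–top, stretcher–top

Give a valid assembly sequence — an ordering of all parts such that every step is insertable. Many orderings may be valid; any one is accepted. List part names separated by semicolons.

side_panel; back_panel; cam; shelf; top; stretcher; dowel; rail; divider

1. side_panel@(0, -2) [-x clear] — {side_panel}
2. back_panel@(0, -1) [-x clear] — {back_panel, side_panel}
3. cam@(0, 0) [-x clear] — {back_panel, cam, side_panel}
4. shelf@(-1, 0) [-x clear] — {back_panel, cam, shelf, side_panel}
5. top@(-1, 1) [+y clear] — {back_panel, cam, shelf, side_panel, top}
6. stretcher@(0, 1) [+y clear] — {back_panel, cam, shelf, side_panel, stretcher, top}
7. dowel@(1, -1) [+x clear] — {back_panel, cam, dowel, shelf, side_panel, stretcher, top}
8. rail@(2, -1) [+y clear] — {back_panel, cam, dowel, rail, shelf, side_panel, stretcher, top}
9. divider@(3, -1) [-y clear] — {back_panel, cam, divider, dowel, rail, shelf, side_panel, stretcher, top}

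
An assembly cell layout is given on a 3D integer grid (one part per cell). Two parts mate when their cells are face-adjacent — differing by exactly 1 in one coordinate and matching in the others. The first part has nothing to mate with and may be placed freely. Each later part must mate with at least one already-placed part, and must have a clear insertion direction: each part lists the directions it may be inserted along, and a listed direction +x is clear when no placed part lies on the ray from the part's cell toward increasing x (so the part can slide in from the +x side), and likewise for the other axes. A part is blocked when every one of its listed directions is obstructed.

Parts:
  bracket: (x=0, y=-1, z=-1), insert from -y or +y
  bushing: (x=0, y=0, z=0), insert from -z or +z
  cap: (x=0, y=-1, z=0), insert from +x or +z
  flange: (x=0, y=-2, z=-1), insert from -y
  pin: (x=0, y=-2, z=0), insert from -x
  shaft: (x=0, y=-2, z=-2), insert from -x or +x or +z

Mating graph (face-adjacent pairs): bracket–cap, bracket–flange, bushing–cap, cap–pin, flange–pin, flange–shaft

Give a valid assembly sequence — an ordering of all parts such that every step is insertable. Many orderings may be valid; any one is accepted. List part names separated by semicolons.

bushing; cap; pin; flange; shaft; bracket

1. bushing@(0, 0, 0) [-z clear] — {bushing}
2. cap@(0, -1, 0) [+x clear] — {bushing, cap}
3. pin@(0, -2, 0) [-x clear] — {bushing, cap, pin}
4. flange@(0, -2, -1) [-y clear] — {bushing, cap, flange, pin}
5. shaft@(0, -2, -2) [-x clear] — {bushing, cap, flange, pin, shaft}
6. bracket@(0, -1, -1) [+y clear] — {bracket, bushing, cap, flange, pin, shaft}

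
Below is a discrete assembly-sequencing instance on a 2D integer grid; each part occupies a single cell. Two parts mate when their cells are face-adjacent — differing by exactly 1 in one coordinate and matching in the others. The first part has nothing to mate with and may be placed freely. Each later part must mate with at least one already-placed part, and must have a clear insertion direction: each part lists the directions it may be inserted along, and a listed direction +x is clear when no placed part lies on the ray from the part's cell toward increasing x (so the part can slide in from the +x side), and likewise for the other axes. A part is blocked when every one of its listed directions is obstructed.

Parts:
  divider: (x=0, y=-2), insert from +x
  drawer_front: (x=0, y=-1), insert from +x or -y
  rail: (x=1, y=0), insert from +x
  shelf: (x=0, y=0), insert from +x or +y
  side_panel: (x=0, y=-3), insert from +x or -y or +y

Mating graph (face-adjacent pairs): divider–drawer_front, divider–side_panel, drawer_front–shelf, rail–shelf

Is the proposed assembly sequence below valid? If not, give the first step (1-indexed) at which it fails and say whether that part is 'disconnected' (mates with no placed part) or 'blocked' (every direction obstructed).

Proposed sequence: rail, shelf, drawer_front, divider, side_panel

1. rail@(1, 0) [+x clear] — {rail}
2. shelf@(0, 0) [+y clear] — {rail, shelf}
3. drawer_front@(0, -1) [+x clear] — {drawer_front, rail, shelf}
4. divider@(0, -2) [+x clear] — {divider, drawer_front, rail, shelf}
5. side_panel@(0, -3) [+x clear] — {divider, drawer_front, rail, shelf, side_panel}

Valid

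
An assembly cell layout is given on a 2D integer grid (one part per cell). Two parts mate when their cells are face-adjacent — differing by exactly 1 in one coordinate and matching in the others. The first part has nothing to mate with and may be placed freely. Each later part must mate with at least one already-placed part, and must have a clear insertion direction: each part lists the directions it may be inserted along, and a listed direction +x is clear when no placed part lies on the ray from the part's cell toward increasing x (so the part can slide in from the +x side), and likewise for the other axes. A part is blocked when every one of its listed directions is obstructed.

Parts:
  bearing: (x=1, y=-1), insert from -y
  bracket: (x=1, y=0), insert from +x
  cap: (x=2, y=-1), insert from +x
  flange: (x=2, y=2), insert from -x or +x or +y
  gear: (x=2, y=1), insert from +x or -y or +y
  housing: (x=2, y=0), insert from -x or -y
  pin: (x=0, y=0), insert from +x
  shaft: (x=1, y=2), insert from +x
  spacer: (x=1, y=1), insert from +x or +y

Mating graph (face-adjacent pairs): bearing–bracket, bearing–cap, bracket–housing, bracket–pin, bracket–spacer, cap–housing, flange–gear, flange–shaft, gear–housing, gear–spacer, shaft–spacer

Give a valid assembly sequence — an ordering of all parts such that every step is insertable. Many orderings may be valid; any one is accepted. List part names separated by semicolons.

pin; bracket; bearing; spacer; housing; cap; gear; shaft; flange

1. pin@(0, 0) [+x clear] — {pin}
2. bracket@(1, 0) [+x clear] — {bracket, pin}
3. bearing@(1, -1) [-y clear] — {bearing, bracket, pin}
4. spacer@(1, 1) [+x clear] — {bearing, bracket, pin, spacer}
5. housing@(2, 0) [-y clear] — {bearing, bracket, housing, pin, spacer}
6. cap@(2, -1) [+x clear] — {bearing, bracket, cap, housing, pin, spacer}
7. gear@(2, 1) [+x clear] — {bearing, bracket, cap, gear, housing, pin, spacer}
8. shaft@(1, 2) [+x clear] — {bearing, bracket, cap, gear, housing, pin, shaft, spacer}
9. flange@(2, 2) [+x clear] — {bearing, bracket, cap, flange, gear, housing, pin, shaft, spacer}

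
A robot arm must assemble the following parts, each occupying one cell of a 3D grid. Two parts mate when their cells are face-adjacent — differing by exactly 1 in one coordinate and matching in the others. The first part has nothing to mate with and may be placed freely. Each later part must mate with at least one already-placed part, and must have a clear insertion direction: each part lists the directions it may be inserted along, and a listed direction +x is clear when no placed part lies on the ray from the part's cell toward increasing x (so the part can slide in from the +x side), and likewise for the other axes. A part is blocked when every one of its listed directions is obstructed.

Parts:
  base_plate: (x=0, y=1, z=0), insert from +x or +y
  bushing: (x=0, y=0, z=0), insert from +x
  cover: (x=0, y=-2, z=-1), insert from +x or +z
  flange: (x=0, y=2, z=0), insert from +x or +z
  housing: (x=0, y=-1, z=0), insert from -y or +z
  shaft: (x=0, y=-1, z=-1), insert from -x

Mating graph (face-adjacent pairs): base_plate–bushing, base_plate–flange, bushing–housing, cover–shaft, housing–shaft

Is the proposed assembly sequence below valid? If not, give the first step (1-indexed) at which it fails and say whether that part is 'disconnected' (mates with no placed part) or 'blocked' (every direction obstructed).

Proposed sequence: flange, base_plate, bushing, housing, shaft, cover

1. flange@(0, 2, 0) [+x clear] — {flange}
2. base_plate@(0, 1, 0) [+x clear] — {base_plate, flange}
3. bushing@(0, 0, 0) [+x clear] — {base_plate, bushing, flange}
4. housing@(0, -1, 0) [-y clear] — {base_plate, bushing, flange, housing}
5. shaft@(0, -1, -1) [-x clear] — {base_plate, bushing, flange, housing, shaft}
6. cover@(0, -2, -1) [+x clear] — {base_plate, bushing, cover, flange, housing, shaft}

Valid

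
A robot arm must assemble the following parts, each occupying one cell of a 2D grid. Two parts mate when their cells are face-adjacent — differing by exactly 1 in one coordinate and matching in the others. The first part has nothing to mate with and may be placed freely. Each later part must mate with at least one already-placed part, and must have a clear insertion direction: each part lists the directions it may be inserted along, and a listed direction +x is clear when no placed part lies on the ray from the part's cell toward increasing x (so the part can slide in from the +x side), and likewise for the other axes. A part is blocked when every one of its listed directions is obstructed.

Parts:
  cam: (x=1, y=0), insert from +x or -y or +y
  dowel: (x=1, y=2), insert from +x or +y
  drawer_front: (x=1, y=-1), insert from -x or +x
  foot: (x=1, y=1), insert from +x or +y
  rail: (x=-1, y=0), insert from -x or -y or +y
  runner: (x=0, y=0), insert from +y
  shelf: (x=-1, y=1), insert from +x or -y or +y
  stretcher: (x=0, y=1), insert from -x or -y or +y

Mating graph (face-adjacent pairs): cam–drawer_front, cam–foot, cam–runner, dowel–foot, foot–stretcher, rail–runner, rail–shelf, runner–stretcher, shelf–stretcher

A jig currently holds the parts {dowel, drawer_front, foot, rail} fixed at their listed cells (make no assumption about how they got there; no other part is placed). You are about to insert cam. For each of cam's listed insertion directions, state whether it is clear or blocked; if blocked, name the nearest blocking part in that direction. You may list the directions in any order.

+x: clear; +y: blocked by foot; -y: blocked by drawer_front

+x: ray from cam(1, 0) has no placed part ⇒ clear
-y: nearest on ray is drawer_front@(1, -1) ⇒ blocked
+y: nearest on ray is foot@(1, 1) ⇒ blocked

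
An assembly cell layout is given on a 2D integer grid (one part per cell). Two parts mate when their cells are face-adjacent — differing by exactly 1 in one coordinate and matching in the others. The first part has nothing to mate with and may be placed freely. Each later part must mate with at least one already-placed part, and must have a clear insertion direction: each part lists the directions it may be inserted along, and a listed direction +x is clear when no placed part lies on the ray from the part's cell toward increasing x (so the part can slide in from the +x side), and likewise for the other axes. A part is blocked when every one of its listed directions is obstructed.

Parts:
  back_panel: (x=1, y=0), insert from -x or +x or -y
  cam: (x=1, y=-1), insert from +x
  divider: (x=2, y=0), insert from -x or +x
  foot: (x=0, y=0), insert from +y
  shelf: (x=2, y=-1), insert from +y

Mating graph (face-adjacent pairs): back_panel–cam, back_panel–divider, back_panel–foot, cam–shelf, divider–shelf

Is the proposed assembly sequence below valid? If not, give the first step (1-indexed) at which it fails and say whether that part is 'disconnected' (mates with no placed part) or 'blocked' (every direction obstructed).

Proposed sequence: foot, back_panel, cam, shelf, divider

1. foot@(0, 0) [+y clear] — {foot}
2. back_panel@(1, 0) [+x clear] — {back_panel, foot}
3. cam@(1, -1) [+x clear] — {back_panel, cam, foot}
4. shelf@(2, -1) [+y clear] — {back_panel, cam, foot, shelf}
5. divider@(2, 0) [+x clear] — {back_panel, cam, divider, foot, shelf}

Valid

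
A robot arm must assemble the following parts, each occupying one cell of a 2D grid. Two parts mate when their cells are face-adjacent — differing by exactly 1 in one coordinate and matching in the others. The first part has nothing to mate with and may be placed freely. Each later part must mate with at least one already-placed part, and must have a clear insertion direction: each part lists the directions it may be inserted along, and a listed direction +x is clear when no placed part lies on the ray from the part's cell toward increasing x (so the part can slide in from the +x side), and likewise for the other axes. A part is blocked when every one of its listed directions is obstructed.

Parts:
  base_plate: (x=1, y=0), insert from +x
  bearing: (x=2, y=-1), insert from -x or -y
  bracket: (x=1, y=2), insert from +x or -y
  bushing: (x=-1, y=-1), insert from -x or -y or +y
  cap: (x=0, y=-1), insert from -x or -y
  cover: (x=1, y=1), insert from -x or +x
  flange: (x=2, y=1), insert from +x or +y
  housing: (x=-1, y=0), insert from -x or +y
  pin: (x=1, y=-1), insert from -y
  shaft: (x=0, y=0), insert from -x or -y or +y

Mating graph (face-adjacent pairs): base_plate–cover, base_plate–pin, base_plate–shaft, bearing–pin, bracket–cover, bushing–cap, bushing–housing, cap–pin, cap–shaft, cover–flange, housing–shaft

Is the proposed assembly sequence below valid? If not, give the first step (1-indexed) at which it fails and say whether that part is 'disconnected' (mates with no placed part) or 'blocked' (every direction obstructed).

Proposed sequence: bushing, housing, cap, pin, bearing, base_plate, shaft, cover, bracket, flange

1. bushing@(-1, -1) [-x clear] — {bushing}
2. housing@(-1, 0) [-x clear] — {bushing, housing}
3. cap@(0, -1) [-y clear] — {bushing, cap, housing}
4. pin@(1, -1) [-y clear] — {bushing, cap, housing, pin}
5. bearing@(2, -1) [-y clear] — {bearing, bushing, cap, housing, pin}
6. base_plate@(1, 0) [+x clear] — {base_plate, bearing, bushing, cap, housing, pin}
7. shaft@(0, 0) [+y clear] — {base_plate, bearing, bushing, cap, housing, pin, shaft}
8. cover@(1, 1) [-x clear] — {base_plate, bearing, bushing, cap, cover, housing, pin, shaft}
9. bracket@(1, 2) [+x clear] — {base_plate, bearing, bracket, bushing, cap, cover, housing, pin, shaft}
10. flange@(2, 1) [+x clear] — {base_plate, bearing, bracket, bushing, cap, cover, flange, housing, pin, shaft}

Valid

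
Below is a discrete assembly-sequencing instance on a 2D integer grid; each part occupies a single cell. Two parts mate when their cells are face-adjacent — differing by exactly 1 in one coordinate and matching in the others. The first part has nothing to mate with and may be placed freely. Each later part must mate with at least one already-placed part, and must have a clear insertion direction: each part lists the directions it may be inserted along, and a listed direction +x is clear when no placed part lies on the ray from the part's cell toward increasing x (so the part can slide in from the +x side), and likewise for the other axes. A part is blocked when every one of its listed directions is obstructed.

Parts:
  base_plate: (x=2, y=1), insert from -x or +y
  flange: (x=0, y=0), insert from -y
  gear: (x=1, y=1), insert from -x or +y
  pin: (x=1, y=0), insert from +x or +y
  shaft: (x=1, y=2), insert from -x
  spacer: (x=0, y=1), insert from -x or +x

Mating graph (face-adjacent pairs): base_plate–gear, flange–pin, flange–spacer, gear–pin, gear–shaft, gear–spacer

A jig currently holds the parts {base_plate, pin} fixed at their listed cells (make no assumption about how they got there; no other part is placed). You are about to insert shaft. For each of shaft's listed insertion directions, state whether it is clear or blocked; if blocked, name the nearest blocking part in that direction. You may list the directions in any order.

-x: ray from shaft(1, 2) has no placed part ⇒ clear

-x: clear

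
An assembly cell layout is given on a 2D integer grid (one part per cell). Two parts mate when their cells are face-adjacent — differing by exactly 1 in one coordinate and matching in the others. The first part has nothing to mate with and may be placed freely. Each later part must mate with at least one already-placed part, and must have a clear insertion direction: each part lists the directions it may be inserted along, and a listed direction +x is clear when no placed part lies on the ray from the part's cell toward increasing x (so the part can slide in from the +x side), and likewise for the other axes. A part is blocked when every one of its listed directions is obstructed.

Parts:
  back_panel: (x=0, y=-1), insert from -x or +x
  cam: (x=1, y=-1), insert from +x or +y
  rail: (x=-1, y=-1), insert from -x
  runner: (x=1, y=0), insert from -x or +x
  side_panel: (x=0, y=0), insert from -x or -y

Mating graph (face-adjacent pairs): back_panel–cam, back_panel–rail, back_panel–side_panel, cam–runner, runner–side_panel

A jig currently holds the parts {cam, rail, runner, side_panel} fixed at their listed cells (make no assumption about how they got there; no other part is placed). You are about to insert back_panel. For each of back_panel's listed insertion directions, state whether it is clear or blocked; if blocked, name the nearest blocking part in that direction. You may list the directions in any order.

-x: nearest on ray is rail@(-1, -1) ⇒ blocked
+x: nearest on ray is cam@(1, -1) ⇒ blocked

+x: blocked by cam; -x: blocked by rail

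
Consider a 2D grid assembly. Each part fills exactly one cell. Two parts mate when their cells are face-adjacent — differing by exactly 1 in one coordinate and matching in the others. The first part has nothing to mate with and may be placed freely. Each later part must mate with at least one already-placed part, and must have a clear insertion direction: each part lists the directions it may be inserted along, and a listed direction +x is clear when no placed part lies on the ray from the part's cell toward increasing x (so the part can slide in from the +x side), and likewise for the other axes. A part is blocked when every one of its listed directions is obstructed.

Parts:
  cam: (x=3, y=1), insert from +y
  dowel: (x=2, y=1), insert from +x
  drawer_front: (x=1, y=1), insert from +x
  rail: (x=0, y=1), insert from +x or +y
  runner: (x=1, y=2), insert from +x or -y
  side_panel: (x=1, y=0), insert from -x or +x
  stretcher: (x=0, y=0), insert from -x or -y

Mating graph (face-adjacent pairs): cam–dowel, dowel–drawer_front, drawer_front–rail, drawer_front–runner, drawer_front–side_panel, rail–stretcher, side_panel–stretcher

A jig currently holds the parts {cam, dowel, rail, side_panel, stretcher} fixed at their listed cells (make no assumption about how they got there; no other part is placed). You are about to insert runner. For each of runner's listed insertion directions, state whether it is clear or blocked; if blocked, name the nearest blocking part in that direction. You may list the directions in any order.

+x: clear; -y: blocked by side_panel

+x: ray from runner(1, 2) has no placed part ⇒ clear
-y: nearest on ray is side_panel@(1, 0) ⇒ blocked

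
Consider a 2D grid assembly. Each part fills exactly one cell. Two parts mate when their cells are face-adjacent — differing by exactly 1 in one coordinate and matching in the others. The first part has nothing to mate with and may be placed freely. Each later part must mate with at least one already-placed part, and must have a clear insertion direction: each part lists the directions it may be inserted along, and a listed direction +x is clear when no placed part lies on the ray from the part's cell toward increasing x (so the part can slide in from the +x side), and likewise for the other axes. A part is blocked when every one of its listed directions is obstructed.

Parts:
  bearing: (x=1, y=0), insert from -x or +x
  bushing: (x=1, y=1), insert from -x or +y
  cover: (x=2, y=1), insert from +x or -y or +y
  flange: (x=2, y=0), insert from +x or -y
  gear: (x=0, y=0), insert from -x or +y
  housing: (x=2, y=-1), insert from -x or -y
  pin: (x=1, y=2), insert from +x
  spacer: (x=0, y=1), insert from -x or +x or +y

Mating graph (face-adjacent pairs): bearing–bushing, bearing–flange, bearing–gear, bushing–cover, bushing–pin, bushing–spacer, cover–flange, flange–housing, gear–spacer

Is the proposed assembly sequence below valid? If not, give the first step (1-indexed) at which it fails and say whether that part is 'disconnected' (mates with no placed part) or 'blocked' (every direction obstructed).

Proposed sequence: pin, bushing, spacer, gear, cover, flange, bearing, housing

1. pin@(1, 2) [+x clear] — {pin}
2. bushing@(1, 1) [-x clear] — {bushing, pin}
3. spacer@(0, 1) [-x clear] — {bushing, pin, spacer}
4. gear@(0, 0) [-x clear] — {bushing, gear, pin, spacer}
5. cover@(2, 1) [+x clear] — {bushing, cover, gear, pin, spacer}
6. flange@(2, 0) [+x clear] — {bushing, cover, flange, gear, pin, spacer}
7. bearing@(1, 0) — -x/+x all obstructed ⇒ blocked

Invalid at step 7 (blocked)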